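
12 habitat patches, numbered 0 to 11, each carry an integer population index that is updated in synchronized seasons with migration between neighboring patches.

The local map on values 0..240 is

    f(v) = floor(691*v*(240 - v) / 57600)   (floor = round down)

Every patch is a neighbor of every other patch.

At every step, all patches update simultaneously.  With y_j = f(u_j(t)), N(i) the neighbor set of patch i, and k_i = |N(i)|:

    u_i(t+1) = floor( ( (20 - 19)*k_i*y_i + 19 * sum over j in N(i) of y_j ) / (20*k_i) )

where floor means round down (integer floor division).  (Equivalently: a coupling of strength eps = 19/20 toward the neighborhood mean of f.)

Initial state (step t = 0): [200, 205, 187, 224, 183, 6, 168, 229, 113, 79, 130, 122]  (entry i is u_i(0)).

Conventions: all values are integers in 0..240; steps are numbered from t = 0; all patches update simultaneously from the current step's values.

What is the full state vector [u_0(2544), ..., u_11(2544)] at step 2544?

Simulating step by step:
t=0: [200, 205, 187, 224, 183, 6, 168, 229, 113, 79, 130, 122]
t=1: [110, 111, 110, 112, 109, 113, 109, 113, 108, 108, 108, 108]
t=2: [171, 171, 171, 171, 171, 171, 171, 171, 171, 171, 171, 171]
t=3: [141, 141, 141, 141, 141, 141, 141, 141, 141, 141, 141, 141]
t=4: [167, 167, 167, 167, 167, 167, 167, 167, 167, 167, 167, 167]
t=5: [146, 146, 146, 146, 146, 146, 146, 146, 146, 146, 146, 146]
t=6: [164, 164, 164, 164, 164, 164, 164, 164, 164, 164, 164, 164]
t=7: [149, 149, 149, 149, 149, 149, 149, 149, 149, 149, 149, 149]
t=8: [162, 162, 162, 162, 162, 162, 162, 162, 162, 162, 162, 162]
t=9: [151, 151, 151, 151, 151, 151, 151, 151, 151, 151, 151, 151]
t=10: [161, 161, 161, 161, 161, 161, 161, 161, 161, 161, 161, 161]
t=11: [152, 152, 152, 152, 152, 152, 152, 152, 152, 152, 152, 152]
t=12: [160, 160, 160, 160, 160, 160, 160, 160, 160, 160, 160, 160]
t=13: [153, 153, 153, 153, 153, 153, 153, 153, 153, 153, 153, 153]
t=14: [159, 159, 159, 159, 159, 159, 159, 159, 159, 159, 159, 159]
t=15: [154, 154, 154, 154, 154, 154, 154, 154, 154, 154, 154, 154]
t=16: [158, 158, 158, 158, 158, 158, 158, 158, 158, 158, 158, 158]
t=17: [155, 155, 155, 155, 155, 155, 155, 155, 155, 155, 155, 155]
t=18: [158, 158, 158, 158, 158, 158, 158, 158, 158, 158, 158, 158]

Answer: [158, 158, 158, 158, 158, 158, 158, 158, 158, 158, 158, 158]
Key observation: The state at step 16, [158, 158, 158, 158, 158, 158, 158, 158, 158, 158, 158, 158], reappears at step 18: the system is in a cycle of period 2 from step 16 on.  Therefore the state at step 2544 equals the state at step 16 + ((2544 - 16) mod 2) = 16, which is [158, 158, 158, 158, 158, 158, 158, 158, 158, 158, 158, 158].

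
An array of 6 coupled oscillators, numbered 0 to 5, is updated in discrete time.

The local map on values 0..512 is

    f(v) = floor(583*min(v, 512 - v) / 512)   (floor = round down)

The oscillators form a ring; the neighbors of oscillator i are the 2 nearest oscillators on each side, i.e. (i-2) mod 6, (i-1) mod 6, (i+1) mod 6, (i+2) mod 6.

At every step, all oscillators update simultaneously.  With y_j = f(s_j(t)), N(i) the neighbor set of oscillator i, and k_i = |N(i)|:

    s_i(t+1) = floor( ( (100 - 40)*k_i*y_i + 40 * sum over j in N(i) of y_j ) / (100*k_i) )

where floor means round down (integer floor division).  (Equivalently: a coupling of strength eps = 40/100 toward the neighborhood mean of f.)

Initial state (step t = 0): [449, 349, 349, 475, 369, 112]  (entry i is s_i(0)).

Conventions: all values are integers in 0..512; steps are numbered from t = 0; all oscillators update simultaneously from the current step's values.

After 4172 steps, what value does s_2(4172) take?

Simulating step by step:
t=0: [449, 349, 349, 475, 369, 112]
t=1: [108, 153, 157, 91, 139, 122]
t=2: [138, 158, 162, 126, 148, 138]
t=3: [163, 171, 175, 154, 164, 158]
t=4: [186, 190, 193, 180, 185, 181]
t=5: [211, 213, 215, 207, 210, 207]
t=6: [240, 240, 242, 237, 238, 236]
t=7: [272, 272, 273, 270, 271, 269]
t=8: [273, 273, 272, 274, 274, 275]
t=9: [271, 271, 272, 271, 271, 270]
t=10: [274, 274, 273, 274, 274, 274]
t=11: [271, 271, 271, 271, 271, 271]
t=12: [274, 274, 274, 274, 274, 274]
t=13: [271, 271, 271, 271, 271, 271]

Answer: s_2(4172) = 274
Key observation: The state at step 11, [271, 271, 271, 271, 271, 271], reappears at step 13: the system is in a cycle of period 2 from step 11 on.  Therefore the state at step 4172 equals the state at step 11 + ((4172 - 11) mod 2) = 12, which is [274, 274, 274, 274, 274, 274].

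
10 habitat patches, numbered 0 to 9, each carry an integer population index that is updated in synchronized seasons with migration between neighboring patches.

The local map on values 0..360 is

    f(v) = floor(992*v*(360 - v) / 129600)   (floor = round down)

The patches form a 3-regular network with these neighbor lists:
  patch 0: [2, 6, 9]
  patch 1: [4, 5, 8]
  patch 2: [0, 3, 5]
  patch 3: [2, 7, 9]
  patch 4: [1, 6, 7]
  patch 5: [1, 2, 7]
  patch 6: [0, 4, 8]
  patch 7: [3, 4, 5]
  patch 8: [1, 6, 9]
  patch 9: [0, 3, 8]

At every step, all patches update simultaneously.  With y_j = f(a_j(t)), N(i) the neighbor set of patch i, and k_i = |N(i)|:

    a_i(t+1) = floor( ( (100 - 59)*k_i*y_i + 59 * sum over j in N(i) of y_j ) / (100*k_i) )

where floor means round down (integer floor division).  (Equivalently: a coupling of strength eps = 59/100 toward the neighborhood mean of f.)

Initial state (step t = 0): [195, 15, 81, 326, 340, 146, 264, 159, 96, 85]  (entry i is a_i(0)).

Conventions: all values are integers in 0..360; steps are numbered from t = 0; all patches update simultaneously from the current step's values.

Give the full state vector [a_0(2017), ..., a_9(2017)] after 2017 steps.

Answer: [228, 228, 228, 228, 228, 228, 228, 228, 228, 228]
Key observation: The state at step 9, [228, 228, 228, 228, 228, 228, 228, 228, 228, 228], reappears at step 11: the system is in a cycle of period 2 from step 9 on.  Therefore the state at step 2017 equals the state at step 9 + ((2017 - 9) mod 2) = 9, which is [228, 228, 228, 228, 228, 228, 228, 228, 228, 228].

Derivation:
t=0: [195, 15, 81, 326, 340, 146, 264, 159, 96, 85]
t=1: [207, 111, 182, 151, 114, 187, 175, 173, 159, 175]
t=2: [244, 225, 244, 244, 226, 239, 238, 239, 238, 244]
t=3: [217, 227, 216, 216, 227, 222, 222, 221, 222, 217]
t=4: [236, 232, 237, 237, 232, 234, 234, 234, 234, 236]
t=5: [223, 226, 223, 223, 226, 225, 225, 225, 225, 223]
t=6: [232, 231, 232, 232, 231, 232, 232, 232, 232, 232]
t=7: [227, 227, 227, 227, 227, 227, 227, 227, 227, 227]
t=8: [231, 231, 231, 231, 231, 231, 231, 231, 231, 231]
t=9: [228, 228, 228, 228, 228, 228, 228, 228, 228, 228]
t=10: [230, 230, 230, 230, 230, 230, 230, 230, 230, 230]
t=11: [228, 228, 228, 228, 228, 228, 228, 228, 228, 228]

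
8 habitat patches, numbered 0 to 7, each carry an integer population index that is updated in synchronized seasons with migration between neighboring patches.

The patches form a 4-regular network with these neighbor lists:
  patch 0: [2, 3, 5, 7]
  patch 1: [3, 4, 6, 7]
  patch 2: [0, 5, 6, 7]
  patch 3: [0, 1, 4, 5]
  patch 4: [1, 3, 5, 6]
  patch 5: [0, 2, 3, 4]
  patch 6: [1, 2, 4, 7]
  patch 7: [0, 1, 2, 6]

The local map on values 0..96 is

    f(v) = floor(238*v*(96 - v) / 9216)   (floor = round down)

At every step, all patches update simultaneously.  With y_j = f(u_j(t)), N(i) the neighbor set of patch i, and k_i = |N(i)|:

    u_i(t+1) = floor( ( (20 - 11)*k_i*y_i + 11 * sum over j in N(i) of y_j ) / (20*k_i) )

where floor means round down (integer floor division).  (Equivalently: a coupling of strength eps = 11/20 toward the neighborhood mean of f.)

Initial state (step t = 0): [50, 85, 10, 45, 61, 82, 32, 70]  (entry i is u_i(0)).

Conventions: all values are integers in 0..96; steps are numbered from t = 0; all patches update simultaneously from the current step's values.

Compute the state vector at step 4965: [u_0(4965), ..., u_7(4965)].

Answer: [57, 57, 57, 57, 57, 57, 57, 57]
Key observation: The state at step 4, [57, 57, 57, 57, 57, 57, 57, 57], reappears at step 5: the system is in a cycle of period 1 from step 4 on.  Therefore the state at step 4965 equals the state at step 4 + ((4965 - 4) mod 1) = 4, which is [57, 57, 57, 57, 57, 57, 57, 57].

Derivation:
t=0: [50, 85, 10, 45, 61, 82, 32, 70]
t=1: [48, 40, 35, 49, 47, 39, 43, 42]
t=2: [58, 57, 56, 58, 58, 57, 57, 57]
t=3: [56, 56, 56, 56, 56, 56, 56, 56]
t=4: [57, 57, 57, 57, 57, 57, 57, 57]
t=5: [57, 57, 57, 57, 57, 57, 57, 57]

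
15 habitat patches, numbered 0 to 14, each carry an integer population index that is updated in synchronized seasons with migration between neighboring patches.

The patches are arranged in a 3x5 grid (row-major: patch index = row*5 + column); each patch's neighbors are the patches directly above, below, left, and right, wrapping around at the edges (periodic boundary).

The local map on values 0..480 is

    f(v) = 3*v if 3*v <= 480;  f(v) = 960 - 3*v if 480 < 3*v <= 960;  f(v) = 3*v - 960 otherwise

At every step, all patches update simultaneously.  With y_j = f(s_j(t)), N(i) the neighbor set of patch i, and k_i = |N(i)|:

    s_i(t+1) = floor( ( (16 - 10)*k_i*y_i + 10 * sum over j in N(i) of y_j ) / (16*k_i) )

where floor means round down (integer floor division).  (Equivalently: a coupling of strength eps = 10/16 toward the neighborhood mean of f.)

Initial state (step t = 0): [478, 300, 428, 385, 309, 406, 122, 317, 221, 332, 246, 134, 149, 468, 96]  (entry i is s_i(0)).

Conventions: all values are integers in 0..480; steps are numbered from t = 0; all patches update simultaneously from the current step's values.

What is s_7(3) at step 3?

Simulating step by step:
t=0: [478, 300, 428, 385, 309, 406, 122, 317, 221, 332, 246, 134, 149, 468, 96]
t=1: [267, 267, 232, 244, 167, 268, 251, 227, 218, 150, 305, 321, 351, 358, 222]
t=2: [187, 158, 217, 264, 348, 193, 170, 240, 282, 358, 112, 79, 138, 186, 277]
t=3: [348, 395, 318, 205, 158, 345, 376, 291, 187, 153, 305, 350, 340, 279, 194]

Answer: s_7(3) = 291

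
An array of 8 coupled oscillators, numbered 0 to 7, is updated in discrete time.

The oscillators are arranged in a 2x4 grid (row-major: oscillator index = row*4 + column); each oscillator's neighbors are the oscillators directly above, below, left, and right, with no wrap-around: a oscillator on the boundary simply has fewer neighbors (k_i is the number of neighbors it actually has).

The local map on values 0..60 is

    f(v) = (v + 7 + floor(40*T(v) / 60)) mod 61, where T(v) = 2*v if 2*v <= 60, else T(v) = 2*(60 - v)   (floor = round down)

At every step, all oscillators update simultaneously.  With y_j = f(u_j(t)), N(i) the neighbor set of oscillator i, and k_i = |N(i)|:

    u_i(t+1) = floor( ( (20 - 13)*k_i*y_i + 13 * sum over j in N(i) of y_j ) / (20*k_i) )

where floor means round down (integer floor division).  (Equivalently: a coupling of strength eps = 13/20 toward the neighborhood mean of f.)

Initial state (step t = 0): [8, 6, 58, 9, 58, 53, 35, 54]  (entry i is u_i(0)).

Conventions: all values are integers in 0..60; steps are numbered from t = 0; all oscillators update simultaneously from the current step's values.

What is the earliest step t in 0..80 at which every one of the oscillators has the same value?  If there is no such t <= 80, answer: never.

Simulating step by step:
t=0: [8, 6, 58, 9, 58, 53, 35, 54]  (not all equal)
t=1: [17, 15, 15, 14, 12, 11, 9, 16]  (not all equal)
t=2: [41, 40, 38, 41, 37, 33, 35, 37]  (not all equal)
t=3: [12, 12, 12, 12, 13, 13, 13, 13]  (not all equal)
t=4: [35, 35, 35, 35, 36, 36, 36, 36]  (not all equal)
t=5: [14, 14, 14, 14, 14, 14, 14, 14]  (all equal)

Answer: 5
Key observation: Synchronization is absorbing here: once all oscillators are equal they stay equal, and step 5 is the first all-equal step.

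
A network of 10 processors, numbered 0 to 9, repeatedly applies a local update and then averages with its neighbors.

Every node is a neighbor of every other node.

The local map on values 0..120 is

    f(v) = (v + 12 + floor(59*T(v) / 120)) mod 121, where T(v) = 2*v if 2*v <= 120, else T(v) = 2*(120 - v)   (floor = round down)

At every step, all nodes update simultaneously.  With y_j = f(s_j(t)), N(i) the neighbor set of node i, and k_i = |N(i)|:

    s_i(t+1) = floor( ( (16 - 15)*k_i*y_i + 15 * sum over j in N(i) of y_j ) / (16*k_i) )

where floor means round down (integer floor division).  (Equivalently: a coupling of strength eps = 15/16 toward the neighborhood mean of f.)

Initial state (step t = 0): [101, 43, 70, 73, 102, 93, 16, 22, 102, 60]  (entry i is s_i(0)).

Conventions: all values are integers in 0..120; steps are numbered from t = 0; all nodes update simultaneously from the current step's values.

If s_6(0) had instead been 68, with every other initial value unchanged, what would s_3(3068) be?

Simulating step by step:
t=0: [101, 43, 70, 73, 102, 93, 68, 22, 102, 60]
t=1: [23, 20, 23, 23, 23, 23, 23, 21, 23, 23]
t=2: [55, 56, 55, 55, 55, 55, 55, 56, 55, 55]
t=3: [0, 0, 0, 0, 0, 0, 0, 0, 0, 0]
t=4: [12, 12, 12, 12, 12, 12, 12, 12, 12, 12]
t=5: [35, 35, 35, 35, 35, 35, 35, 35, 35, 35]
t=6: [81, 81, 81, 81, 81, 81, 81, 81, 81, 81]
t=7: [10, 10, 10, 10, 10, 10, 10, 10, 10, 10]
t=8: [31, 31, 31, 31, 31, 31, 31, 31, 31, 31]
t=9: [73, 73, 73, 73, 73, 73, 73, 73, 73, 73]
t=10: [10, 10, 10, 10, 10, 10, 10, 10, 10, 10]

Answer: s_3(3068) = 31
Key observation: The state at step 7, [10, 10, 10, 10, 10, 10, 10, 10, 10, 10], reappears at step 10: the system is in a cycle of period 3 from step 7 on.  Therefore the state at step 3068 equals the state at step 7 + ((3068 - 7) mod 3) = 8, which is [31, 31, 31, 31, 31, 31, 31, 31, 31, 31].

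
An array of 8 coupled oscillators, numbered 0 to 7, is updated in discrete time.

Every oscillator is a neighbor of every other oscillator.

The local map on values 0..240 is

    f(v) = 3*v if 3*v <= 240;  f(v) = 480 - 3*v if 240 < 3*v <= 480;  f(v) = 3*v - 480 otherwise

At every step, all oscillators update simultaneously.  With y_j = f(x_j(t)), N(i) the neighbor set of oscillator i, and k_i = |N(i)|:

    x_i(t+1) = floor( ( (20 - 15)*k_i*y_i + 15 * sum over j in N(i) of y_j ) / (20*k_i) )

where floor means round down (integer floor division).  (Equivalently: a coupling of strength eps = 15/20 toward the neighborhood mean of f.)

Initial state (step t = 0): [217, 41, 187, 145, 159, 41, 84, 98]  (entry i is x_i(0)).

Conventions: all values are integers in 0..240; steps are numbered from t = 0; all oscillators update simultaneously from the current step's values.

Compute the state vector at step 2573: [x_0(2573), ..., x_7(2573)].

Simulating step by step:
t=0: [217, 41, 187, 145, 159, 41, 84, 98]
t=1: [127, 120, 114, 109, 103, 120, 135, 129]
t=2: [117, 120, 123, 125, 128, 120, 114, 117]
t=3: [120, 118, 117, 116, 115, 118, 121, 120]
t=4: [124, 125, 126, 126, 126, 125, 124, 124]
t=5: [105, 105, 104, 104, 104, 105, 105, 105]
t=6: [165, 165, 166, 166, 166, 165, 165, 165]
t=7: [15, 15, 16, 16, 16, 15, 15, 15]
t=8: [45, 45, 46, 46, 46, 45, 45, 45]
t=9: [135, 135, 136, 136, 136, 135, 135, 135]
t=10: [74, 74, 73, 73, 73, 74, 74, 74]
t=11: [221, 221, 220, 220, 220, 221, 221, 221]
t=12: [182, 182, 181, 181, 181, 182, 182, 182]
t=13: [65, 65, 64, 64, 64, 65, 65, 65]
t=14: [194, 194, 193, 193, 193, 194, 194, 194]
t=15: [101, 101, 100, 100, 100, 101, 101, 101]
t=16: [177, 177, 178, 178, 178, 177, 177, 177]
t=17: [51, 51, 52, 52, 52, 51, 51, 51]
t=18: [153, 153, 154, 154, 154, 153, 153, 153]
t=19: [20, 20, 19, 19, 19, 20, 20, 20]
t=20: [59, 59, 58, 58, 58, 59, 59, 59]
t=21: [176, 176, 175, 175, 175, 176, 176, 176]
t=22: [47, 47, 46, 46, 46, 47, 47, 47]
t=23: [140, 140, 139, 139, 139, 140, 140, 140]
t=24: [60, 60, 61, 61, 61, 60, 60, 60]
t=25: [180, 180, 181, 181, 181, 180, 180, 180]
t=26: [60, 60, 61, 61, 61, 60, 60, 60]

Answer: [180, 180, 181, 181, 181, 180, 180, 180]
Key observation: The state at step 24, [60, 60, 61, 61, 61, 60, 60, 60], reappears at step 26: the system is in a cycle of period 2 from step 24 on.  Therefore the state at step 2573 equals the state at step 24 + ((2573 - 24) mod 2) = 25, which is [180, 180, 181, 181, 181, 180, 180, 180].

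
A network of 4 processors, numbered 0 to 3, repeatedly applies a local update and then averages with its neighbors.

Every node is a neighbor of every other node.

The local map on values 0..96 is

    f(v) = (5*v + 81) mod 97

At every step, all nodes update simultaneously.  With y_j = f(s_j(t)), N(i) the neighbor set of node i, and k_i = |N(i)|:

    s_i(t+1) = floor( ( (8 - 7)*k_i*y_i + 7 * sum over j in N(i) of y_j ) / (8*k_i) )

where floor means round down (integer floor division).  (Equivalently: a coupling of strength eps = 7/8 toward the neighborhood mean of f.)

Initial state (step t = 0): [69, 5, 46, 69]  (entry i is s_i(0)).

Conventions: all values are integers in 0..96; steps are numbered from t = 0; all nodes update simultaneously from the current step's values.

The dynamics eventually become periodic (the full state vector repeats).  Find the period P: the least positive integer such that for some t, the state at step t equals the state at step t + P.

Simulating step by step:
t=0: [69, 5, 46, 69]
t=1: [24, 29, 27, 24]
t=2: [18, 14, 16, 18]
t=3: [65, 68, 66, 65]
t=4: [23, 21, 23, 23]
t=5: [27, 12, 27, 27]
t=6: [28, 24, 28, 28]
t=7: [21, 24, 21, 21]
t=8: [65, 78, 65, 65]
t=9: [36, 26, 36, 36]
t=10: [52, 60, 52, 52]
t=11: [61, 55, 61, 61]
t=12: [86, 91, 86, 86]
t=13: [33, 29, 33, 33]
t=14: [46, 49, 46, 46]
t=15: [24, 21, 24, 24]
t=16: [30, 17, 30, 30]
t=17: [46, 41, 46, 46]
t=18: [41, 29, 41, 41]
t=19: [74, 84, 74, 74]
t=20: [49, 57, 49, 49]
t=21: [46, 40, 46, 46]
t=22: [39, 28, 39, 39]
t=23: [65, 75, 65, 65]
t=24: [32, 24, 32, 32]
t=25: [35, 42, 35, 35]
t=26: [43, 54, 43, 43]
t=27: [21, 11, 21, 21]
t=28: [74, 82, 74, 74]
t=29: [46, 55, 46, 46]
t=30: [33, 25, 33, 33]
t=31: [40, 47, 40, 40]
t=32: [68, 79, 68, 68]
t=33: [49, 39, 49, 49]
t=34: [48, 40, 48, 48]
t=35: [46, 37, 46, 46]
t=36: [35, 26, 35, 35]
t=37: [48, 56, 48, 48]
t=38: [41, 35, 41, 41]
t=39: [83, 88, 83, 83]
t=40: [18, 14, 18, 18]
t=41: [68, 71, 68, 68]
t=42: [37, 34, 37, 37]
t=43: [67, 70, 67, 67]
t=44: [32, 29, 32, 32]
t=45: [42, 45, 42, 42]
t=46: [4, 1, 4, 4]
t=47: [27, 14, 27, 27]
t=48: [31, 26, 31, 31]
t=49: [34, 38, 34, 34]
t=50: [62, 59, 62, 62]
t=51: [26, 13, 26, 26]
t=52: [26, 21, 26, 26]
t=53: [38, 26, 38, 38]
t=54: [59, 69, 59, 59]
t=55: [71, 79, 71, 71]
t=56: [59, 53, 59, 59]
t=57: [76, 81, 76, 76]
t=58: [52, 64, 52, 52]
t=59: [39, 45, 39, 39]
t=60: [62, 73, 62, 62]
t=61: [19, 9, 19, 19]
t=62: [64, 72, 64, 64]
t=63: [24, 18, 24, 24]
t=64: [26, 15, 26, 26]
t=65: [29, 22, 29, 29]
t=66: [50, 39, 50, 50]
t=67: [52, 45, 52, 52]
t=68: [39, 45, 39, 39]

Answer: 9
Key observation: The state at step 59, [39, 45, 39, 39], reappears at step 68 — and no state repeats earlier — so the cycle the system enters has period 9.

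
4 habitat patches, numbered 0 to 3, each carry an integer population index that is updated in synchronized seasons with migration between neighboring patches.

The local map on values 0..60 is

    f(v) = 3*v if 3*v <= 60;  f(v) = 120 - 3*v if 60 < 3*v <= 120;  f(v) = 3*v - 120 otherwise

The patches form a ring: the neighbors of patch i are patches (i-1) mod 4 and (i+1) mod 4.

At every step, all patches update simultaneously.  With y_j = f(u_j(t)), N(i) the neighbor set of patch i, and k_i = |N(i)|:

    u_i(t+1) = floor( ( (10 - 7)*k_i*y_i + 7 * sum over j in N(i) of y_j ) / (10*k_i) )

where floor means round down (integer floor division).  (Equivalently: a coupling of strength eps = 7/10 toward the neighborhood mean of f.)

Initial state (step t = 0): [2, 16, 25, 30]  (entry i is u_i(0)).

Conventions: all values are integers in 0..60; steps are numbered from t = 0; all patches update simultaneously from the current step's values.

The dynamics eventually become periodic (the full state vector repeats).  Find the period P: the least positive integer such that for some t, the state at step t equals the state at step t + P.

Simulating step by step:
t=0: [2, 16, 25, 30]
t=1: [29, 32, 40, 26]
t=2: [33, 18, 23, 24]
t=3: [42, 41, 51, 39]
t=4: [3, 14, 12, 14]
t=5: [32, 28, 40, 28]
t=6: [32, 19, 25, 19]
t=7: [47, 41, 53, 41]
t=8: [8, 21, 13, 21]
t=9: [47, 39, 51, 39]
t=10: [8, 19, 12, 19]
t=11: [47, 38, 50, 38]
t=12: [10, 19, 13, 19]
t=13: [48, 41, 51, 41]
t=14: [9, 20, 12, 20]
t=15: [50, 40, 52, 40]
t=16: [9, 23, 10, 23]
t=17: [43, 35, 44, 35]
t=18: [13, 11, 14, 11]
t=19: [34, 38, 35, 38]
t=20: [9, 13, 8, 13]
t=21: [35, 29, 34, 29]
t=22: [27, 21, 28, 21]
t=23: [51, 43, 50, 43]
t=24: [16, 24, 15, 24]
t=25: [48, 46, 47, 46]
t=26: [19, 21, 18, 21]
t=27: [57, 55, 56, 55]
t=28: [46, 48, 45, 48]
t=29: [22, 18, 21, 18]
t=30: [54, 55, 54, 55]
t=31: [44, 42, 44, 42]
t=32: [7, 10, 7, 10]
t=33: [27, 23, 27, 23]
t=34: [47, 42, 47, 42]
t=35: [10, 16, 10, 16]
t=36: [42, 35, 42, 35]
t=37: [12, 8, 12, 8]
t=38: [27, 32, 27, 32]
t=39: [28, 34, 28, 34]
t=40: [23, 30, 23, 30]
t=41: [36, 44, 36, 44]
t=42: [12, 12, 12, 12]
t=43: [36, 36, 36, 36]
t=44: [12, 12, 12, 12]

Answer: 2
Key observation: The state at step 42, [12, 12, 12, 12], reappears at step 44 — and no state repeats earlier — so the cycle the system enters has period 2.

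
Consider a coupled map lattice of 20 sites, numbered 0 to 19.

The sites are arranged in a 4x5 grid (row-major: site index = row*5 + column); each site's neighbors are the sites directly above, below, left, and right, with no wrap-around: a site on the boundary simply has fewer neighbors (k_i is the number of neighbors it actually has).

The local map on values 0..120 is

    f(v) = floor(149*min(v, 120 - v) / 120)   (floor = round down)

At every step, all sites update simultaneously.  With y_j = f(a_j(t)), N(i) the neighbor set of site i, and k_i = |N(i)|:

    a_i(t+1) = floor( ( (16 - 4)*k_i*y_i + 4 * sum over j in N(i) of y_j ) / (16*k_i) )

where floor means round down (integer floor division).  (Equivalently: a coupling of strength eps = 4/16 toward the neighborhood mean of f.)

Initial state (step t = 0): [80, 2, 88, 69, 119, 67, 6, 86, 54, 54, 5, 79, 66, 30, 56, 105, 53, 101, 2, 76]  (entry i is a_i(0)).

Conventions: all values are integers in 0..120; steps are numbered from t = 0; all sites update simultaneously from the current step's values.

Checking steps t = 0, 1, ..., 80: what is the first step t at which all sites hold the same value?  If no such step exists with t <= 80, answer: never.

Answer: never
Key observation: The state at step 22 reappears at step 26 — the system is in a cycle of period 4 from step 22 on.  No step 0..26 is synchronized, and the cycle repeats forever, so no step up to 80 (or ever) has all sites equal.

Derivation:
t=0: [80, 2, 88, 69, 119, 67, 6, 86, 54, 54, 5, 79, 66, 30, 56, 105, 53, 101, 2, 76]  (not all equal)
t=1: [45, 9, 38, 56, 17, 53, 15, 42, 63, 61, 15, 46, 59, 40, 64, 22, 56, 28, 11, 49]  (not all equal)
t=2: [50, 18, 46, 63, 33, 56, 25, 52, 67, 68, 25, 53, 66, 50, 66, 31, 61, 38, 21, 55]  (not all equal)
t=3: [57, 29, 55, 66, 46, 62, 37, 61, 65, 62, 37, 61, 65, 60, 66, 41, 67, 49, 34, 62]  (not all equal)
t=4: [66, 42, 65, 66, 60, 67, 49, 70, 68, 70, 50, 68, 68, 70, 68, 51, 64, 59, 48, 67]  (not all equal)
t=5: [64, 55, 66, 67, 71, 64, 60, 62, 63, 63, 62, 63, 64, 62, 63, 63, 68, 70, 60, 64]  (not all equal)
t=6: [68, 68, 67, 65, 61, 69, 72, 71, 69, 69, 71, 69, 69, 71, 70, 69, 64, 63, 72, 69]  (not all equal)
t=7: [63, 63, 64, 67, 71, 62, 59, 60, 62, 63, 60, 62, 63, 60, 62, 63, 68, 68, 60, 62]  (not all equal)
t=8: [70, 70, 69, 65, 61, 72, 72, 73, 71, 69, 73, 71, 70, 73, 72, 69, 65, 65, 73, 72]  (not all equal)
t=9: [61, 61, 62, 67, 71, 59, 59, 58, 60, 63, 58, 60, 61, 58, 59, 63, 66, 66, 58, 58]  (not all equal)
t=10: [73, 72, 71, 65, 61, 72, 73, 72, 72, 69, 72, 73, 72, 72, 72, 69, 67, 67, 71, 72]  (not all equal)
t=11: [58, 58, 60, 67, 71, 58, 58, 59, 59, 63, 59, 58, 59, 59, 59, 62, 64, 64, 60, 59]  (not all equal)
t=12: [72, 72, 73, 66, 61, 72, 72, 73, 72, 69, 72, 71, 72, 73, 72, 71, 69, 69, 73, 73]  (not all equal)
t=13: [59, 58, 58, 66, 71, 59, 59, 58, 59, 63, 59, 60, 59, 58, 59, 60, 62, 62, 58, 58]  (not all equal)
t=14: [72, 72, 71, 67, 62, 73, 72, 72, 72, 69, 73, 73, 72, 72, 72, 73, 72, 72, 72, 72]  (not all equal)
t=15: [58, 59, 60, 64, 70, 58, 58, 59, 59, 63, 58, 58, 58, 59, 59, 58, 58, 59, 59, 59]  (not all equal)
t=16: [72, 72, 73, 69, 63, 72, 72, 72, 72, 69, 72, 72, 72, 72, 72, 72, 72, 72, 73, 73]  (not all equal)
t=17: [59, 58, 58, 62, 68, 59, 59, 58, 59, 62, 59, 59, 59, 58, 59, 59, 59, 58, 58, 58]  (not all equal)
t=18: [72, 72, 72, 71, 66, 73, 72, 72, 72, 71, 73, 73, 72, 72, 72, 73, 72, 72, 72, 72]  (not all equal)
t=19: [58, 59, 59, 60, 65, 58, 58, 59, 59, 60, 58, 58, 58, 59, 59, 58, 58, 59, 59, 59]  (not all equal)
t=20: [72, 72, 73, 73, 69, 72, 72, 72, 73, 73, 72, 72, 72, 72, 73, 72, 72, 72, 73, 73]  (not all equal)
t=21: [59, 58, 58, 58, 61, 59, 59, 58, 58, 58, 59, 59, 59, 58, 58, 59, 59, 58, 58, 58]  (not all equal)
t=22: [72, 72, 72, 72, 72, 73, 72, 72, 72, 72, 73, 73, 72, 72, 72, 73, 72, 72, 72, 72]  (not all equal)
t=23: [58, 59, 59, 59, 59, 58, 58, 59, 59, 59, 58, 58, 58, 59, 59, 58, 58, 59, 59, 59]  (not all equal)
t=24: [72, 72, 73, 73, 73, 72, 72, 72, 73, 73, 72, 72, 72, 72, 73, 72, 72, 72, 73, 73]  (not all equal)
t=25: [59, 58, 58, 58, 58, 59, 59, 58, 58, 58, 59, 59, 59, 58, 58, 59, 59, 58, 58, 58]  (not all equal)
t=26: [72, 72, 72, 72, 72, 73, 72, 72, 72, 72, 73, 73, 72, 72, 72, 73, 72, 72, 72, 72]  (not all equal)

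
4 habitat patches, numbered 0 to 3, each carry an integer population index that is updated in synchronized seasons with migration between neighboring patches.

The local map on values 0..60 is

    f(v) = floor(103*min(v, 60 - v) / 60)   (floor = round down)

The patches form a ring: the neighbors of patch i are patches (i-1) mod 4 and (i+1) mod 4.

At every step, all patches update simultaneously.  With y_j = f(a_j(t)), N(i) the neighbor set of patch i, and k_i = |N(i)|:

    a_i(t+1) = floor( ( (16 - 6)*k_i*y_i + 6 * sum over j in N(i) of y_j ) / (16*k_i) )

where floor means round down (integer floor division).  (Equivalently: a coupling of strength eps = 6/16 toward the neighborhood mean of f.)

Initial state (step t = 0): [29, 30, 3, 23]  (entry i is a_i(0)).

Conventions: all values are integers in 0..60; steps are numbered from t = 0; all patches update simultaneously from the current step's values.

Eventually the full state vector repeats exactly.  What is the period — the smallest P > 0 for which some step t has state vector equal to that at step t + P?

Answer: 5
Key observation: The state at step 21, [30, 30, 30, 30], reappears at step 26 — and no state repeats earlier — so the cycle the system enters has period 5.

Derivation:
t=0: [29, 30, 3, 23]
t=1: [47, 42, 20, 34]
t=2: [27, 29, 35, 38]
t=3: [44, 47, 42, 39]
t=4: [27, 24, 29, 33]
t=5: [45, 43, 46, 46]
t=6: [25, 27, 24, 24]
t=7: [42, 44, 41, 41]
t=8: [29, 28, 31, 31]
t=9: [48, 48, 48, 49]
t=10: [19, 20, 19, 18]
t=11: [32, 33, 32, 30]
t=12: [48, 46, 48, 49]
t=13: [20, 22, 20, 18]
t=14: [33, 35, 33, 31]
t=15: [45, 43, 45, 47]
t=16: [25, 27, 25, 23]
t=17: [42, 44, 42, 40]
t=18: [30, 28, 30, 32]
t=19: [49, 49, 49, 49]
t=20: [18, 18, 18, 18]
t=21: [30, 30, 30, 30]
t=22: [51, 51, 51, 51]
t=23: [15, 15, 15, 15]
t=24: [25, 25, 25, 25]
t=25: [42, 42, 42, 42]
t=26: [30, 30, 30, 30]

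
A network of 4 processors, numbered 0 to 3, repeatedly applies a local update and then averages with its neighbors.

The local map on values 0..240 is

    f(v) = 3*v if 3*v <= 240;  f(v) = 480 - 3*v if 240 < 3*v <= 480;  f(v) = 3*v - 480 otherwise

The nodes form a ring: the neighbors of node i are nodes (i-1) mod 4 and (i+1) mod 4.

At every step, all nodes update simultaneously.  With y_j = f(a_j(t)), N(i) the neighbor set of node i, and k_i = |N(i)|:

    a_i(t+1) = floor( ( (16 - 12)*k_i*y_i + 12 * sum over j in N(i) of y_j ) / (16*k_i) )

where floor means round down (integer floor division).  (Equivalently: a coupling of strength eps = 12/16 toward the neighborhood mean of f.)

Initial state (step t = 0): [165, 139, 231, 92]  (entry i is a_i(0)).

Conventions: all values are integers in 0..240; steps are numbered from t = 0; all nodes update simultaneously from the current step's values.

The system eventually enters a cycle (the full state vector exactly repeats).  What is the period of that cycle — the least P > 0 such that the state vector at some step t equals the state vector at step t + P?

Simulating step by step:
t=0: [165, 139, 231, 92]
t=1: [103, 101, 153, 136]
t=2: [136, 116, 98, 90]
t=3: [146, 129, 174, 149]
t=4: [57, 54, 57, 39]
t=5: [147, 168, 147, 157]
t=6: [22, 35, 22, 31]
t=7: [90, 75, 90, 72]
t=8: [217, 213, 217, 211]
t=9: [159, 168, 159, 166]
t=10: [16, 8, 16, 6]
t=11: [27, 42, 27, 40]
t=12: [112, 92, 112, 90]
t=13: [191, 159, 191, 160]
t=14: [24, 70, 24, 69]
t=15: [174, 106, 174, 105]
t=16: [133, 72, 133, 72]
t=17: [182, 114, 182, 114]
t=18: [120, 84, 120, 84]
t=19: [201, 147, 201, 147]
t=20: [60, 102, 60, 102]
t=21: [175, 178, 175, 178]
t=22: [51, 47, 51, 47]
t=23: [144, 150, 144, 150]
t=24: [34, 43, 34, 43]
t=25: [122, 108, 122, 108]
t=26: [145, 124, 145, 124]
t=27: [92, 60, 92, 60]
t=28: [186, 198, 186, 198]
t=29: [105, 87, 105, 87]
t=30: [205, 178, 205, 178]
t=31: [74, 114, 74, 114]
t=32: [159, 201, 159, 201]
t=33: [93, 33, 93, 33]
t=34: [124, 175, 124, 175]
t=35: [60, 92, 60, 92]
t=36: [198, 186, 198, 186]
t=37: [87, 105, 87, 105]
t=38: [178, 205, 178, 205]
t=39: [114, 74, 114, 74]
t=40: [201, 159, 201, 159]
t=41: [33, 93, 33, 93]
t=42: [175, 124, 175, 124]
t=43: [92, 60, 92, 60]

Answer: 16
Key observation: The state at step 27, [92, 60, 92, 60], reappears at step 43 — and no state repeats earlier — so the cycle the system enters has period 16.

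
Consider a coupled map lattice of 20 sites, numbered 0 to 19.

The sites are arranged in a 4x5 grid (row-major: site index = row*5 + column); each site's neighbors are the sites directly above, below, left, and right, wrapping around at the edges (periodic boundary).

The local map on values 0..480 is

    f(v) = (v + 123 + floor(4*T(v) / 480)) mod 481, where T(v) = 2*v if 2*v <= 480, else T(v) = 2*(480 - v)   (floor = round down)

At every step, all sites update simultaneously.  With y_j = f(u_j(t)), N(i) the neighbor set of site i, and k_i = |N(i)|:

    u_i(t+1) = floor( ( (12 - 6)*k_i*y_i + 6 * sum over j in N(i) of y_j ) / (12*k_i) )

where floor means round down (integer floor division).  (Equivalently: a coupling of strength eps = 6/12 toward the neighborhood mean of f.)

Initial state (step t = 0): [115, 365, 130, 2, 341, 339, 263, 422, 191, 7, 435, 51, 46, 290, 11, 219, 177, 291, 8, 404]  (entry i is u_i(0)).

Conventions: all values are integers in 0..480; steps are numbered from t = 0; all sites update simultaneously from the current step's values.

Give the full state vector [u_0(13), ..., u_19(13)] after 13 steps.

Answer: [329, 137, 125, 306, 324, 362, 106, 134, 311, 339, 383, 196, 303, 329, 343, 377, 315, 333, 310, 307]

Derivation:
t=0: [115, 365, 130, 2, 341, 339, 263, 422, 191, 7, 435, 51, 46, 290, 11, 219, 177, 291, 8, 404]
t=1: [279, 152, 204, 208, 300, 336, 283, 173, 250, 237, 178, 204, 218, 301, 150, 255, 269, 315, 191, 158]
t=2: [395, 330, 333, 348, 386, 415, 375, 331, 365, 373, 332, 346, 358, 377, 309, 363, 376, 393, 343, 316]
t=3: [87, 294, 406, 356, 135, 95, 189, 288, 124, 74, 349, 297, 123, 124, 333, 122, 130, 136, 355, 337]
t=4: [248, 313, 161, 129, 238, 259, 342, 314, 232, 247, 405, 373, 292, 303, 401, 298, 296, 259, 361, 411]
t=5: [388, 412, 332, 253, 313, 350, 393, 410, 365, 330, 132, 177, 367, 317, 134, 324, 368, 333, 142, 131]
t=6: [192, 94, 346, 335, 359, 334, 128, 90, 170, 375, 314, 190, 161, 289, 305, 293, 163, 322, 325, 304]
t=7: [296, 275, 402, 382, 154, 358, 277, 270, 285, 157, 422, 316, 317, 390, 377, 393, 319, 410, 443, 377]
t=8: [300, 364, 131, 115, 233, 147, 356, 360, 297, 230, 94, 389, 336, 136, 59, 136, 338, 153, 58, 62]
t=9: [325, 146, 194, 271, 330, 261, 39, 144, 319, 332, 202, 158, 302, 286, 218, 292, 303, 309, 211, 215]
t=10: [416, 305, 331, 393, 433, 368, 232, 303, 413, 432, 343, 309, 388, 400, 364, 402, 389, 406, 366, 364]
t=11: [99, 328, 345, 92, 59, 125, 341, 326, 100, 55, 296, 328, 134, 34, 77, 93, 135, 90, 21, 20]
t=12: [249, 403, 401, 235, 186, 286, 433, 402, 237, 196, 351, 402, 288, 182, 213, 239, 297, 248, 163, 164]
t=13: [329, 137, 125, 306, 324, 362, 106, 134, 311, 339, 383, 196, 303, 329, 343, 377, 315, 333, 310, 307]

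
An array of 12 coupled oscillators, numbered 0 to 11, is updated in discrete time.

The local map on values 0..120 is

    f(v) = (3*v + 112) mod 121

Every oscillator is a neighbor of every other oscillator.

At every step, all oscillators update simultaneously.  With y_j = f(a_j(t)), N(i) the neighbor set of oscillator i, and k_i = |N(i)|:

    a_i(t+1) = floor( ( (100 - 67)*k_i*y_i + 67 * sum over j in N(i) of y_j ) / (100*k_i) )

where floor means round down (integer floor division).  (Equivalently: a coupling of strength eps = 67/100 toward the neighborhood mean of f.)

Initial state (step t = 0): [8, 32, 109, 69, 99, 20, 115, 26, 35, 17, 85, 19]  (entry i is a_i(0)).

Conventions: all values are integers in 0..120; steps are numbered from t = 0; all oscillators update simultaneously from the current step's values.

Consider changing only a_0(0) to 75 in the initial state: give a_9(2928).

Answer: a_9(2928) = 107
Key observation: The state at step 40, [61, 61, 61, 61, 64, 64, 61, 61, 61, 64, 64, 64], reappears at step 45: the system is in a cycle of period 5 from step 40 on.  Therefore the state at step 2928 equals the state at step 40 + ((2928 - 40) mod 5) = 43, which is [104, 104, 104, 104, 107, 107, 104, 104, 104, 107, 107, 107].

Derivation:
t=0: [75, 32, 109, 69, 99, 20, 115, 26, 35, 17, 85, 19]
t=1: [73, 71, 68, 68, 60, 61, 73, 66, 73, 59, 48, 60]
t=2: [71, 69, 67, 67, 60, 61, 71, 65, 71, 60, 51, 60]
t=3: [68, 66, 65, 65, 59, 60, 68, 63, 68, 59, 52, 59]
t=4: [62, 60, 59, 59, 55, 55, 62, 58, 62, 55, 49, 55]
t=5: [46, 44, 43, 43, 40, 40, 46, 43, 46, 40, 35, 40]
t=6: [58, 56, 88, 88, 86, 86, 58, 88, 58, 86, 82, 86]
t=7: [33, 31, 24, 24, 23, 23, 33, 24, 33, 23, 52, 23]
t=8: [73, 71, 66, 66, 65, 65, 73, 66, 73, 65, 56, 65]
t=9: [75, 74, 70, 70, 69, 69, 75, 70, 75, 69, 62, 69]
t=10: [85, 84, 81, 81, 80, 80, 85, 81, 85, 80, 74, 80]
t=11: [54, 54, 84, 84, 83, 83, 54, 84, 54, 83, 78, 83]
t=12: [51, 51, 43, 43, 75, 75, 51, 43, 51, 75, 71, 75]
t=13: [61, 61, 88, 88, 81, 81, 61, 88, 61, 81, 78, 81]
t=14: [63, 63, 52, 52, 79, 79, 63, 52, 63, 79, 77, 79]
t=15: [67, 67, 58, 58, 80, 80, 67, 58, 67, 80, 78, 80]
t=16: [77, 77, 70, 70, 88, 88, 77, 70, 77, 88, 86, 88]
t=17: [69, 69, 64, 64, 46, 46, 69, 64, 69, 46, 44, 46]
t=18: [52, 52, 48, 48, 34, 34, 52, 48, 52, 34, 32, 34]
t=19: [43, 43, 40, 40, 61, 61, 43, 40, 43, 61, 60, 61]
t=20: [97, 97, 95, 95, 79, 79, 97, 95, 97, 79, 78, 79]
t=21: [59, 59, 57, 57, 77, 77, 59, 57, 59, 77, 76, 77]
t=22: [62, 62, 60, 60, 76, 76, 62, 60, 62, 76, 75, 76]
t=23: [67, 67, 65, 65, 78, 78, 67, 65, 67, 78, 78, 78]
t=24: [79, 79, 78, 78, 88, 88, 79, 78, 79, 88, 88, 88]
t=25: [77, 77, 77, 77, 52, 52, 77, 77, 77, 52, 52, 52]
t=26: [78, 78, 78, 78, 57, 57, 78, 78, 78, 57, 57, 57]
t=27: [84, 84, 84, 84, 67, 67, 84, 84, 84, 67, 67, 67]
t=28: [22, 22, 22, 22, 41, 41, 22, 22, 22, 41, 41, 41]
t=29: [74, 74, 74, 74, 89, 89, 74, 74, 74, 89, 89, 89]
t=30: [68, 68, 68, 68, 48, 48, 68, 68, 68, 48, 48, 48]
t=31: [55, 55, 55, 55, 39, 39, 55, 55, 55, 39, 39, 39]
t=32: [57, 57, 57, 57, 76, 76, 57, 57, 57, 76, 76, 76]
t=33: [58, 58, 58, 58, 73, 73, 58, 58, 58, 73, 73, 73]
t=34: [57, 57, 57, 57, 69, 69, 57, 57, 57, 69, 69, 69]
t=35: [51, 51, 51, 51, 61, 61, 51, 51, 51, 61, 61, 61]
t=36: [32, 32, 32, 32, 40, 40, 32, 32, 32, 40, 40, 40]
t=37: [94, 94, 94, 94, 100, 100, 94, 94, 94, 100, 100, 100]
t=38: [36, 36, 36, 36, 41, 41, 36, 36, 36, 41, 41, 41]
t=39: [103, 103, 103, 103, 107, 107, 103, 103, 103, 107, 107, 107]
t=40: [61, 61, 61, 61, 64, 64, 61, 61, 61, 64, 64, 64]
t=41: [55, 55, 55, 55, 58, 58, 55, 55, 55, 58, 58, 58]
t=42: [37, 37, 37, 37, 40, 40, 37, 37, 37, 40, 40, 40]
t=43: [104, 104, 104, 104, 107, 107, 104, 104, 104, 107, 107, 107]
t=44: [63, 63, 63, 63, 66, 66, 63, 63, 63, 66, 66, 66]
t=45: [61, 61, 61, 61, 64, 64, 61, 61, 61, 64, 64, 64]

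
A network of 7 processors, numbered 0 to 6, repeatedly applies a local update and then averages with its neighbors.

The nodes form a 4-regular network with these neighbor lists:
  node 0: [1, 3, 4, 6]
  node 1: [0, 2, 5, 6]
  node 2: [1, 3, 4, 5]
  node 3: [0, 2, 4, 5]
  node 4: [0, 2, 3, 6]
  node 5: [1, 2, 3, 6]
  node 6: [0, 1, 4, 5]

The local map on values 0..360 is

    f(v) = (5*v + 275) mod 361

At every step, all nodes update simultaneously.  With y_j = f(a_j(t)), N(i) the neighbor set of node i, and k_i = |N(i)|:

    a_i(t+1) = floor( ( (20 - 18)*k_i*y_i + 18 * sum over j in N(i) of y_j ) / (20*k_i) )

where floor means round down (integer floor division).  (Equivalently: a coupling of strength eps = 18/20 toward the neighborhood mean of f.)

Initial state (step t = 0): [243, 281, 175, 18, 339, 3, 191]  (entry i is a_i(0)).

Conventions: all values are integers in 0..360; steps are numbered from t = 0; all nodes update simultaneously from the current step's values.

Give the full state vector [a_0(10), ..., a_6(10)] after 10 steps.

Simulating step by step:
t=0: [243, 281, 175, 18, 339, 3, 191]
t=1: [128, 147, 163, 128, 75, 131, 180]
t=2: [213, 141, 220, 176, 138, 151, 229]
t=3: [230, 294, 227, 254, 239, 246, 273]
t=4: [174, 238, 142, 180, 219, 214, 183]
t=5: [120, 158, 175, 205, 146, 134, 152]
t=6: [275, 204, 246, 185, 197, 233, 256]
t=7: [159, 186, 200, 191, 129, 148, 225]
t=8: [211, 270, 190, 246, 245, 204, 247]
t=9: [106, 168, 128, 153, 121, 122, 163]
t=10: [124, 103, 170, 166, 151, 140, 98]

Answer: [124, 103, 170, 166, 151, 140, 98]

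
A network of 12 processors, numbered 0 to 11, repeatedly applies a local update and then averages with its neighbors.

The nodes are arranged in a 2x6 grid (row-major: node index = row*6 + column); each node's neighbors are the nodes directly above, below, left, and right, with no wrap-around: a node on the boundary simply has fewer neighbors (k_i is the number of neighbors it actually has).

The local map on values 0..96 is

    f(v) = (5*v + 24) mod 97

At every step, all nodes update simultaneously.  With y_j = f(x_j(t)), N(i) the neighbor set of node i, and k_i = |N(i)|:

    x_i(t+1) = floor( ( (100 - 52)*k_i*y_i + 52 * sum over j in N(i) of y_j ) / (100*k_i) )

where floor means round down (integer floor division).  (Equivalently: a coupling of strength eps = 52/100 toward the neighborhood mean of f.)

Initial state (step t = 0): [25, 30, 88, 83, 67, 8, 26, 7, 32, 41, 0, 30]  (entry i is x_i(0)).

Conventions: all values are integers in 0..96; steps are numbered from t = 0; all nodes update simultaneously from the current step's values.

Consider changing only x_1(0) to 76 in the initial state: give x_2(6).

Simulating step by step:
t=0: [25, 76, 88, 83, 67, 8, 26, 7, 32, 41, 0, 30]
t=1: [43, 40, 63, 55, 56, 68, 56, 56, 71, 44, 42, 59]
t=2: [32, 32, 44, 23, 27, 45, 21, 28, 61, 47, 34, 42]
t=3: [72, 77, 52, 50, 46, 52, 55, 59, 49, 45, 28, 33]
t=4: [52, 46, 73, 73, 69, 82, 35, 31, 65, 64, 68, 84]
t=5: [60, 58, 21, 23, 58, 56, 47, 60, 51, 48, 67, 57]
t=6: [38, 28, 41, 41, 32, 16, 48, 45, 64, 67, 51, 29]

Answer: x_2(6) = 41
Key observation: This trace re-runs the system from the modified initial state.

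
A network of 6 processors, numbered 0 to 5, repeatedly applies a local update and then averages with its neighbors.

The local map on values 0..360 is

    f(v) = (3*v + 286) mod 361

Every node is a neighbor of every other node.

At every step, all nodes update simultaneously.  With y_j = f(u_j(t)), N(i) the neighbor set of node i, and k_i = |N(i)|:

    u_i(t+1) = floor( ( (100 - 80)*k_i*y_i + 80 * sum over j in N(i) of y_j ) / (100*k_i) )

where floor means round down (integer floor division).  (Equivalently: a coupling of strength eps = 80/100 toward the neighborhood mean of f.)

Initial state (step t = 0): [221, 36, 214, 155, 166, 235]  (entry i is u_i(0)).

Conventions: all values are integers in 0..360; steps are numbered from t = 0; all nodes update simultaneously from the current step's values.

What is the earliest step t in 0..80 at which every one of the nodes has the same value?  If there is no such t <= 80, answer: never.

Answer: 3
Key observation: Synchronization is absorbing here: once all nodes are equal they stay equal, and step 3 is the first all-equal step.

Derivation:
t=0: [221, 36, 214, 155, 166, 235]  (not all equal)
t=1: [141, 133, 140, 133, 134, 142]  (not all equal)
t=2: [336, 336, 336, 336, 336, 337]  (not all equal)
t=3: [211, 211, 211, 211, 211, 211]  (all equal)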